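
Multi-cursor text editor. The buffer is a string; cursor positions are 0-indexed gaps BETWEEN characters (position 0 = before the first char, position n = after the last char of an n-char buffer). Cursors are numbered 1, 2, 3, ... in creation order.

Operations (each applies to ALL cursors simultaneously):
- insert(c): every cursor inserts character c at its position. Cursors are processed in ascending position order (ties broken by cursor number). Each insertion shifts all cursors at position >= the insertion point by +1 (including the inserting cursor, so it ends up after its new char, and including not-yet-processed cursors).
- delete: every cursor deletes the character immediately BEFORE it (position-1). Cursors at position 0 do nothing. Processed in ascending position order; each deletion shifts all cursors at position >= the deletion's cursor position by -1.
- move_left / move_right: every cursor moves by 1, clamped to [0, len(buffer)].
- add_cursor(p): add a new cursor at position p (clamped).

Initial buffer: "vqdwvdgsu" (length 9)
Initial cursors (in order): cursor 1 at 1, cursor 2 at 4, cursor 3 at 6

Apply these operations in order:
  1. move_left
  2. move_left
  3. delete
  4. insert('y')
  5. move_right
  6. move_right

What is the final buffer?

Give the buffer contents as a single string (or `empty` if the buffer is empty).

Answer: yvydyvdgsu

Derivation:
After op 1 (move_left): buffer="vqdwvdgsu" (len 9), cursors c1@0 c2@3 c3@5, authorship .........
After op 2 (move_left): buffer="vqdwvdgsu" (len 9), cursors c1@0 c2@2 c3@4, authorship .........
After op 3 (delete): buffer="vdvdgsu" (len 7), cursors c1@0 c2@1 c3@2, authorship .......
After op 4 (insert('y')): buffer="yvydyvdgsu" (len 10), cursors c1@1 c2@3 c3@5, authorship 1.2.3.....
After op 5 (move_right): buffer="yvydyvdgsu" (len 10), cursors c1@2 c2@4 c3@6, authorship 1.2.3.....
After op 6 (move_right): buffer="yvydyvdgsu" (len 10), cursors c1@3 c2@5 c3@7, authorship 1.2.3.....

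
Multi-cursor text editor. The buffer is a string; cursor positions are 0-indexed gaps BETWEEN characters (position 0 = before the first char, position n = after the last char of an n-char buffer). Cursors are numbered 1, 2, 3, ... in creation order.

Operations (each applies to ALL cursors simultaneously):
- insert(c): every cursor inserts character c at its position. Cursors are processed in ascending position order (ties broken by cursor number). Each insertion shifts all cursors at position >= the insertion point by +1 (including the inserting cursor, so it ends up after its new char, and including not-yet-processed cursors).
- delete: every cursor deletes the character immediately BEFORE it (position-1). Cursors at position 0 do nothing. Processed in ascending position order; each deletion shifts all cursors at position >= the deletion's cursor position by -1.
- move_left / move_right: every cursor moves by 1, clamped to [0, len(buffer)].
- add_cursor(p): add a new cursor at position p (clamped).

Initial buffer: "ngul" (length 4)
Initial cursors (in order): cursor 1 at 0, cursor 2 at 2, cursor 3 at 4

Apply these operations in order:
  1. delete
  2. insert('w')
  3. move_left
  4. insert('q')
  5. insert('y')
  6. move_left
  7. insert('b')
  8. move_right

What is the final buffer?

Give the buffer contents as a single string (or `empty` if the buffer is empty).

After op 1 (delete): buffer="nu" (len 2), cursors c1@0 c2@1 c3@2, authorship ..
After op 2 (insert('w')): buffer="wnwuw" (len 5), cursors c1@1 c2@3 c3@5, authorship 1.2.3
After op 3 (move_left): buffer="wnwuw" (len 5), cursors c1@0 c2@2 c3@4, authorship 1.2.3
After op 4 (insert('q')): buffer="qwnqwuqw" (len 8), cursors c1@1 c2@4 c3@7, authorship 11.22.33
After op 5 (insert('y')): buffer="qywnqywuqyw" (len 11), cursors c1@2 c2@6 c3@10, authorship 111.222.333
After op 6 (move_left): buffer="qywnqywuqyw" (len 11), cursors c1@1 c2@5 c3@9, authorship 111.222.333
After op 7 (insert('b')): buffer="qbywnqbywuqbyw" (len 14), cursors c1@2 c2@7 c3@12, authorship 1111.2222.3333
After op 8 (move_right): buffer="qbywnqbywuqbyw" (len 14), cursors c1@3 c2@8 c3@13, authorship 1111.2222.3333

Answer: qbywnqbywuqbyw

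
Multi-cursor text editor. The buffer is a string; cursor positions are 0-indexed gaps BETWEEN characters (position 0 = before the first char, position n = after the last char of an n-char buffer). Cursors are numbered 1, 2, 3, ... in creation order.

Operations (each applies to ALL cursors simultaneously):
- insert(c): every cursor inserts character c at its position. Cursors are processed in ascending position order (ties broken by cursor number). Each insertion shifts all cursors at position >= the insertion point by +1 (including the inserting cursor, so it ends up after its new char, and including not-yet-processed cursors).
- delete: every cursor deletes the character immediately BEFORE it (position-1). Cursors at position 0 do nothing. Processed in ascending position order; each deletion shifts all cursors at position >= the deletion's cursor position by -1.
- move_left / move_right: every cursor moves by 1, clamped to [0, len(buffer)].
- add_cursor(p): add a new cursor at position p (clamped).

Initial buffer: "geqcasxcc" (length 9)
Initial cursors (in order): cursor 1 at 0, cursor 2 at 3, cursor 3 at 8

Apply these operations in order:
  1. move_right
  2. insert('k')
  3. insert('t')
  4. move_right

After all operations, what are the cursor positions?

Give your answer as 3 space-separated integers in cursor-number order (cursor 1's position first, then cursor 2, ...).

Answer: 4 9 15

Derivation:
After op 1 (move_right): buffer="geqcasxcc" (len 9), cursors c1@1 c2@4 c3@9, authorship .........
After op 2 (insert('k')): buffer="gkeqckasxcck" (len 12), cursors c1@2 c2@6 c3@12, authorship .1...2.....3
After op 3 (insert('t')): buffer="gkteqcktasxcckt" (len 15), cursors c1@3 c2@8 c3@15, authorship .11...22.....33
After op 4 (move_right): buffer="gkteqcktasxcckt" (len 15), cursors c1@4 c2@9 c3@15, authorship .11...22.....33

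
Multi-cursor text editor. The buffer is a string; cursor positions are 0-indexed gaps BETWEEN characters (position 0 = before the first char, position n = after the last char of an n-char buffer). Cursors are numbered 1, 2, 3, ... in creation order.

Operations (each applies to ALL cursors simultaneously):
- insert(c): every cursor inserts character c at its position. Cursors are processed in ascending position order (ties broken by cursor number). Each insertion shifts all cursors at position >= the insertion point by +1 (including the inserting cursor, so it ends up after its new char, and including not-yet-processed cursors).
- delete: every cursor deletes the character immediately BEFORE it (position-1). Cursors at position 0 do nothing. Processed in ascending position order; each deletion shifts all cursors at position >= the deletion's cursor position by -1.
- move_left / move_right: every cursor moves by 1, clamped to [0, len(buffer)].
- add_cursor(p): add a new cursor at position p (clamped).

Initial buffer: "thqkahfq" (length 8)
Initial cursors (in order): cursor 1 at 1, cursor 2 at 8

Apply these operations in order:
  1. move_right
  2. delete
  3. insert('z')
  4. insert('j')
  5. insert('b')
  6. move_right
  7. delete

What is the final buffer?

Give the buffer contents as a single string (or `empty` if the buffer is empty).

After op 1 (move_right): buffer="thqkahfq" (len 8), cursors c1@2 c2@8, authorship ........
After op 2 (delete): buffer="tqkahf" (len 6), cursors c1@1 c2@6, authorship ......
After op 3 (insert('z')): buffer="tzqkahfz" (len 8), cursors c1@2 c2@8, authorship .1.....2
After op 4 (insert('j')): buffer="tzjqkahfzj" (len 10), cursors c1@3 c2@10, authorship .11.....22
After op 5 (insert('b')): buffer="tzjbqkahfzjb" (len 12), cursors c1@4 c2@12, authorship .111.....222
After op 6 (move_right): buffer="tzjbqkahfzjb" (len 12), cursors c1@5 c2@12, authorship .111.....222
After op 7 (delete): buffer="tzjbkahfzj" (len 10), cursors c1@4 c2@10, authorship .111....22

Answer: tzjbkahfzj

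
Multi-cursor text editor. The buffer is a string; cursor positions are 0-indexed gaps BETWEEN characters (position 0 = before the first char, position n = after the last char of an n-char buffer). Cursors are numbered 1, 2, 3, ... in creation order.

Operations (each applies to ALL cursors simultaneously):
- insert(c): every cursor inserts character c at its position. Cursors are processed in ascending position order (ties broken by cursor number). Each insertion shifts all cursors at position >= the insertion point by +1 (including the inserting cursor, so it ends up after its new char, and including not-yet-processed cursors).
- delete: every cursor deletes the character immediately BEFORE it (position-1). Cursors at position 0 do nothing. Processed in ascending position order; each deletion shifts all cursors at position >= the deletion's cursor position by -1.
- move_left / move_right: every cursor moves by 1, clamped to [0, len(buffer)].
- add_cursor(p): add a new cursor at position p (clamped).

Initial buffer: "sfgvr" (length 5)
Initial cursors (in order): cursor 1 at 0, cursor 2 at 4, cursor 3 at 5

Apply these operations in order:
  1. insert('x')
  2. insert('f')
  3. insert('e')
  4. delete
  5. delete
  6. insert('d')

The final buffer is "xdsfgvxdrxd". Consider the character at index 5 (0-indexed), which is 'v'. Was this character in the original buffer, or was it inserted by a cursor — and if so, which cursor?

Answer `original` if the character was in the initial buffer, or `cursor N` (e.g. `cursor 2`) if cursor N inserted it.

After op 1 (insert('x')): buffer="xsfgvxrx" (len 8), cursors c1@1 c2@6 c3@8, authorship 1....2.3
After op 2 (insert('f')): buffer="xfsfgvxfrxf" (len 11), cursors c1@2 c2@8 c3@11, authorship 11....22.33
After op 3 (insert('e')): buffer="xfesfgvxferxfe" (len 14), cursors c1@3 c2@10 c3@14, authorship 111....222.333
After op 4 (delete): buffer="xfsfgvxfrxf" (len 11), cursors c1@2 c2@8 c3@11, authorship 11....22.33
After op 5 (delete): buffer="xsfgvxrx" (len 8), cursors c1@1 c2@6 c3@8, authorship 1....2.3
After op 6 (insert('d')): buffer="xdsfgvxdrxd" (len 11), cursors c1@2 c2@8 c3@11, authorship 11....22.33
Authorship (.=original, N=cursor N): 1 1 . . . . 2 2 . 3 3
Index 5: author = original

Answer: original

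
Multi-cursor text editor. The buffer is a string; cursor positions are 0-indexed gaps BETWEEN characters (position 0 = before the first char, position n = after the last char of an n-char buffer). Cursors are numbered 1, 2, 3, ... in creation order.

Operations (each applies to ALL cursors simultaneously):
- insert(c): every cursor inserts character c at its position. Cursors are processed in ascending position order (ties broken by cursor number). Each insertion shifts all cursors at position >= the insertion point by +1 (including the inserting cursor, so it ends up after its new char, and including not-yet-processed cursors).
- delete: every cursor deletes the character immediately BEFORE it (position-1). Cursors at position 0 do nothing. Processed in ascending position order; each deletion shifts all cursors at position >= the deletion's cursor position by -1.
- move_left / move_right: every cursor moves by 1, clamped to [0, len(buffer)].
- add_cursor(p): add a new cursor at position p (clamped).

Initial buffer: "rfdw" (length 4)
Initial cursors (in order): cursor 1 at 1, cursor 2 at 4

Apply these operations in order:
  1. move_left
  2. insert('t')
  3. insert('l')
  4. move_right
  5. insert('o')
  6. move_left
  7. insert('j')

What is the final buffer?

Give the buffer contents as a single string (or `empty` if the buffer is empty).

Answer: tlrjofdtlwjo

Derivation:
After op 1 (move_left): buffer="rfdw" (len 4), cursors c1@0 c2@3, authorship ....
After op 2 (insert('t')): buffer="trfdtw" (len 6), cursors c1@1 c2@5, authorship 1...2.
After op 3 (insert('l')): buffer="tlrfdtlw" (len 8), cursors c1@2 c2@7, authorship 11...22.
After op 4 (move_right): buffer="tlrfdtlw" (len 8), cursors c1@3 c2@8, authorship 11...22.
After op 5 (insert('o')): buffer="tlrofdtlwo" (len 10), cursors c1@4 c2@10, authorship 11.1..22.2
After op 6 (move_left): buffer="tlrofdtlwo" (len 10), cursors c1@3 c2@9, authorship 11.1..22.2
After op 7 (insert('j')): buffer="tlrjofdtlwjo" (len 12), cursors c1@4 c2@11, authorship 11.11..22.22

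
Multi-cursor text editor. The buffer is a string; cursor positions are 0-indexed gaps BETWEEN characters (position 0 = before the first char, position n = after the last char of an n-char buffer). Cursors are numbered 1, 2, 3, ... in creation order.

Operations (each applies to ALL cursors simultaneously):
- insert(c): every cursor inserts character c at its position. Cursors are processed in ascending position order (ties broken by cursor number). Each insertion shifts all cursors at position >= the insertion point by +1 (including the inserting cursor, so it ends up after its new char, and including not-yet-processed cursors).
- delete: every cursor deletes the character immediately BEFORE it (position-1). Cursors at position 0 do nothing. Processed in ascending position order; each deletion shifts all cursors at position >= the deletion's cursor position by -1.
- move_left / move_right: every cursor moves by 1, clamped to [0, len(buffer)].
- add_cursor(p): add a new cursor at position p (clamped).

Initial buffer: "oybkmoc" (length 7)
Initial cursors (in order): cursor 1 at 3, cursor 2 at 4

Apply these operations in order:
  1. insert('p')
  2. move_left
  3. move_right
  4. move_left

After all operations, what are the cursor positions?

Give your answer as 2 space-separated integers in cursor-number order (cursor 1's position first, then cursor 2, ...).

After op 1 (insert('p')): buffer="oybpkpmoc" (len 9), cursors c1@4 c2@6, authorship ...1.2...
After op 2 (move_left): buffer="oybpkpmoc" (len 9), cursors c1@3 c2@5, authorship ...1.2...
After op 3 (move_right): buffer="oybpkpmoc" (len 9), cursors c1@4 c2@6, authorship ...1.2...
After op 4 (move_left): buffer="oybpkpmoc" (len 9), cursors c1@3 c2@5, authorship ...1.2...

Answer: 3 5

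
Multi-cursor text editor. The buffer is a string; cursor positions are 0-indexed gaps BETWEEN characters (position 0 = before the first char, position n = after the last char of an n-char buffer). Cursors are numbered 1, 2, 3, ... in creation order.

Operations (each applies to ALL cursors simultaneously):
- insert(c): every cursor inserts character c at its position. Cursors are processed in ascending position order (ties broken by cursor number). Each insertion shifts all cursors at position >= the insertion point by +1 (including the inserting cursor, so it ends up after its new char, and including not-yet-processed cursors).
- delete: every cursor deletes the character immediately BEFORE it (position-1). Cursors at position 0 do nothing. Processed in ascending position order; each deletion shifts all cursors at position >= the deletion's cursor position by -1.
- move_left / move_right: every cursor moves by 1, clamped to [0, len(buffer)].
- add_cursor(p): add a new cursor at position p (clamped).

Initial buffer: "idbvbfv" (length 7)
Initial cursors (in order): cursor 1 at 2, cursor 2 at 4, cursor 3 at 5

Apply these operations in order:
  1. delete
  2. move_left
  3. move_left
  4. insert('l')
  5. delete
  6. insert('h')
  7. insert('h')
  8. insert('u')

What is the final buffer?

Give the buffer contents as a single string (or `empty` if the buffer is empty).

Answer: hhhhhhuuuibfv

Derivation:
After op 1 (delete): buffer="ibfv" (len 4), cursors c1@1 c2@2 c3@2, authorship ....
After op 2 (move_left): buffer="ibfv" (len 4), cursors c1@0 c2@1 c3@1, authorship ....
After op 3 (move_left): buffer="ibfv" (len 4), cursors c1@0 c2@0 c3@0, authorship ....
After op 4 (insert('l')): buffer="lllibfv" (len 7), cursors c1@3 c2@3 c3@3, authorship 123....
After op 5 (delete): buffer="ibfv" (len 4), cursors c1@0 c2@0 c3@0, authorship ....
After op 6 (insert('h')): buffer="hhhibfv" (len 7), cursors c1@3 c2@3 c3@3, authorship 123....
After op 7 (insert('h')): buffer="hhhhhhibfv" (len 10), cursors c1@6 c2@6 c3@6, authorship 123123....
After op 8 (insert('u')): buffer="hhhhhhuuuibfv" (len 13), cursors c1@9 c2@9 c3@9, authorship 123123123....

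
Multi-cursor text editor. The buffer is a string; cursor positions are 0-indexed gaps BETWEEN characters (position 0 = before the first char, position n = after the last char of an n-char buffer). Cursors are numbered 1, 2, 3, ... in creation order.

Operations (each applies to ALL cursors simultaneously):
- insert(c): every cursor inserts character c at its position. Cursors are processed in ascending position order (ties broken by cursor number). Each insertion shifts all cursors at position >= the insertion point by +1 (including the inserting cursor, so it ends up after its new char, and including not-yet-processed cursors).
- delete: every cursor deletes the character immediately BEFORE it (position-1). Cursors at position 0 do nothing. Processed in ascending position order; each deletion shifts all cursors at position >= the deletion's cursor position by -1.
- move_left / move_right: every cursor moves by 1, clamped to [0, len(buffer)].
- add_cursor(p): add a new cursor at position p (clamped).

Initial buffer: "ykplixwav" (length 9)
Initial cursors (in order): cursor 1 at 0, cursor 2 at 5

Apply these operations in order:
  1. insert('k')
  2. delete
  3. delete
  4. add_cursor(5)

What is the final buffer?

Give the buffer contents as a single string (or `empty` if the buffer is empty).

After op 1 (insert('k')): buffer="kykplikxwav" (len 11), cursors c1@1 c2@7, authorship 1.....2....
After op 2 (delete): buffer="ykplixwav" (len 9), cursors c1@0 c2@5, authorship .........
After op 3 (delete): buffer="ykplxwav" (len 8), cursors c1@0 c2@4, authorship ........
After op 4 (add_cursor(5)): buffer="ykplxwav" (len 8), cursors c1@0 c2@4 c3@5, authorship ........

Answer: ykplxwav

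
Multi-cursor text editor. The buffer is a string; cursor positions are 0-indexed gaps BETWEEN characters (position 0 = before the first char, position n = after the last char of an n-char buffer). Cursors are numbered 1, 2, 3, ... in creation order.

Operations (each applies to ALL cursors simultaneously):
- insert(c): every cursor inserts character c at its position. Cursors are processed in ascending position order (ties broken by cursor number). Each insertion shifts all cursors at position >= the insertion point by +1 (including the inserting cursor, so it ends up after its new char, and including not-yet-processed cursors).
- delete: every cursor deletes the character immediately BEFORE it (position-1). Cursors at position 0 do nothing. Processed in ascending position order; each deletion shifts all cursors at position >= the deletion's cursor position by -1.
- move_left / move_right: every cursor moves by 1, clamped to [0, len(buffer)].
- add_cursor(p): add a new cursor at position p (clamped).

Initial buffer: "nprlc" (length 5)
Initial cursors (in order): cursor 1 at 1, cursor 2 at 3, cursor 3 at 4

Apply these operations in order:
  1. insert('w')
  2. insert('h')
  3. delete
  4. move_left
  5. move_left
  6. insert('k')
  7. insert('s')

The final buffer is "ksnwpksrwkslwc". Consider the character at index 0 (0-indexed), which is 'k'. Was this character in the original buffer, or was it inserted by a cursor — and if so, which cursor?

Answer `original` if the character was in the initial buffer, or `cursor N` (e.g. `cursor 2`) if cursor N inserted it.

Answer: cursor 1

Derivation:
After op 1 (insert('w')): buffer="nwprwlwc" (len 8), cursors c1@2 c2@5 c3@7, authorship .1..2.3.
After op 2 (insert('h')): buffer="nwhprwhlwhc" (len 11), cursors c1@3 c2@7 c3@10, authorship .11..22.33.
After op 3 (delete): buffer="nwprwlwc" (len 8), cursors c1@2 c2@5 c3@7, authorship .1..2.3.
After op 4 (move_left): buffer="nwprwlwc" (len 8), cursors c1@1 c2@4 c3@6, authorship .1..2.3.
After op 5 (move_left): buffer="nwprwlwc" (len 8), cursors c1@0 c2@3 c3@5, authorship .1..2.3.
After op 6 (insert('k')): buffer="knwpkrwklwc" (len 11), cursors c1@1 c2@5 c3@8, authorship 1.1.2.23.3.
After op 7 (insert('s')): buffer="ksnwpksrwkslwc" (len 14), cursors c1@2 c2@7 c3@11, authorship 11.1.22.233.3.
Authorship (.=original, N=cursor N): 1 1 . 1 . 2 2 . 2 3 3 . 3 .
Index 0: author = 1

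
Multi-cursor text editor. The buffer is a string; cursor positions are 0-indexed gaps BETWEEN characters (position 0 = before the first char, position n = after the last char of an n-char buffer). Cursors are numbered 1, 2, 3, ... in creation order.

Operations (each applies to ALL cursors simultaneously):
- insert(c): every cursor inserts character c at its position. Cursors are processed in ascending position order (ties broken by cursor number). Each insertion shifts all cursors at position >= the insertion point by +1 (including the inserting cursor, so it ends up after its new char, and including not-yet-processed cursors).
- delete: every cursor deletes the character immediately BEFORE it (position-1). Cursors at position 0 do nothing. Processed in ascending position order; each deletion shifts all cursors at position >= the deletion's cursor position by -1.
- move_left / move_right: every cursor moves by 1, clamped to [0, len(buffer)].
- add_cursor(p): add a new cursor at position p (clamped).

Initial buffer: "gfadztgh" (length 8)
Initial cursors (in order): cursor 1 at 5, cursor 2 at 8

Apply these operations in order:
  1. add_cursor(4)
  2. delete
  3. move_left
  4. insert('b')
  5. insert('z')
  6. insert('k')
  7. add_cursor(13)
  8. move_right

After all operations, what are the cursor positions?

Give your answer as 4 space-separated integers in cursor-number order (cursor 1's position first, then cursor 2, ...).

After op 1 (add_cursor(4)): buffer="gfadztgh" (len 8), cursors c3@4 c1@5 c2@8, authorship ........
After op 2 (delete): buffer="gfatg" (len 5), cursors c1@3 c3@3 c2@5, authorship .....
After op 3 (move_left): buffer="gfatg" (len 5), cursors c1@2 c3@2 c2@4, authorship .....
After op 4 (insert('b')): buffer="gfbbatbg" (len 8), cursors c1@4 c3@4 c2@7, authorship ..13..2.
After op 5 (insert('z')): buffer="gfbbzzatbzg" (len 11), cursors c1@6 c3@6 c2@10, authorship ..1313..22.
After op 6 (insert('k')): buffer="gfbbzzkkatbzkg" (len 14), cursors c1@8 c3@8 c2@13, authorship ..131313..222.
After op 7 (add_cursor(13)): buffer="gfbbzzkkatbzkg" (len 14), cursors c1@8 c3@8 c2@13 c4@13, authorship ..131313..222.
After op 8 (move_right): buffer="gfbbzzkkatbzkg" (len 14), cursors c1@9 c3@9 c2@14 c4@14, authorship ..131313..222.

Answer: 9 14 9 14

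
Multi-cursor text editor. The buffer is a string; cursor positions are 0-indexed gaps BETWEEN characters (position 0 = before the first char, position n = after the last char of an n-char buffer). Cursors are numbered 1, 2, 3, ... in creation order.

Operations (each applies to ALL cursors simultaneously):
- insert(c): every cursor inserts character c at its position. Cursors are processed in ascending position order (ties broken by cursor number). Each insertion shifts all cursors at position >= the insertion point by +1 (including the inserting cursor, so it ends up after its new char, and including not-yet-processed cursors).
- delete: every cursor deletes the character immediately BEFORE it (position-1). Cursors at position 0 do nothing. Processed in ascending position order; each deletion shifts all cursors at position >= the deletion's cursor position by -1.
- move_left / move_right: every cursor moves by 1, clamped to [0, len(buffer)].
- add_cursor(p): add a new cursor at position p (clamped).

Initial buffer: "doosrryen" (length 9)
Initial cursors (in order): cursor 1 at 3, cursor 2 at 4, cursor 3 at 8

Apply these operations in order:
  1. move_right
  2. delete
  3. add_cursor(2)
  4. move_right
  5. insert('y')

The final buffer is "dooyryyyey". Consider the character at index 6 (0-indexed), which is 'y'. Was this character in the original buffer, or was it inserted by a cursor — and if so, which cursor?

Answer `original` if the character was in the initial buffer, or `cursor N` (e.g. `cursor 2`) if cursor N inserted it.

Answer: cursor 2

Derivation:
After op 1 (move_right): buffer="doosrryen" (len 9), cursors c1@4 c2@5 c3@9, authorship .........
After op 2 (delete): buffer="doorye" (len 6), cursors c1@3 c2@3 c3@6, authorship ......
After op 3 (add_cursor(2)): buffer="doorye" (len 6), cursors c4@2 c1@3 c2@3 c3@6, authorship ......
After op 4 (move_right): buffer="doorye" (len 6), cursors c4@3 c1@4 c2@4 c3@6, authorship ......
After op 5 (insert('y')): buffer="dooyryyyey" (len 10), cursors c4@4 c1@7 c2@7 c3@10, authorship ...4.12..3
Authorship (.=original, N=cursor N): . . . 4 . 1 2 . . 3
Index 6: author = 2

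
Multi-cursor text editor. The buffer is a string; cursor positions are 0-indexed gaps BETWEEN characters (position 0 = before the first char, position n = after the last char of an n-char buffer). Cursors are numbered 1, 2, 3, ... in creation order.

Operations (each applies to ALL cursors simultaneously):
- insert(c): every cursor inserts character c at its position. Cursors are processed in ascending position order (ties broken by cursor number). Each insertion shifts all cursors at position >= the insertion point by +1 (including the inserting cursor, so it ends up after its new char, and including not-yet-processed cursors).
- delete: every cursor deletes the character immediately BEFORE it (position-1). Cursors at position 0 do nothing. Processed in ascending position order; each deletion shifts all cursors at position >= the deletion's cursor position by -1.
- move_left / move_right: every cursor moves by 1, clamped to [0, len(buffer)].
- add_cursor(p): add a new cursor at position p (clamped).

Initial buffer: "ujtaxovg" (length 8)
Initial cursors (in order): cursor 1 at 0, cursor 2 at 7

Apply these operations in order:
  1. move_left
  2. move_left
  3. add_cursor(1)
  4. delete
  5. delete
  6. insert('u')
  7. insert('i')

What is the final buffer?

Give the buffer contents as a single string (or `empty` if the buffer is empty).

Answer: uuiijtuiovg

Derivation:
After op 1 (move_left): buffer="ujtaxovg" (len 8), cursors c1@0 c2@6, authorship ........
After op 2 (move_left): buffer="ujtaxovg" (len 8), cursors c1@0 c2@5, authorship ........
After op 3 (add_cursor(1)): buffer="ujtaxovg" (len 8), cursors c1@0 c3@1 c2@5, authorship ........
After op 4 (delete): buffer="jtaovg" (len 6), cursors c1@0 c3@0 c2@3, authorship ......
After op 5 (delete): buffer="jtovg" (len 5), cursors c1@0 c3@0 c2@2, authorship .....
After op 6 (insert('u')): buffer="uujtuovg" (len 8), cursors c1@2 c3@2 c2@5, authorship 13..2...
After op 7 (insert('i')): buffer="uuiijtuiovg" (len 11), cursors c1@4 c3@4 c2@8, authorship 1313..22...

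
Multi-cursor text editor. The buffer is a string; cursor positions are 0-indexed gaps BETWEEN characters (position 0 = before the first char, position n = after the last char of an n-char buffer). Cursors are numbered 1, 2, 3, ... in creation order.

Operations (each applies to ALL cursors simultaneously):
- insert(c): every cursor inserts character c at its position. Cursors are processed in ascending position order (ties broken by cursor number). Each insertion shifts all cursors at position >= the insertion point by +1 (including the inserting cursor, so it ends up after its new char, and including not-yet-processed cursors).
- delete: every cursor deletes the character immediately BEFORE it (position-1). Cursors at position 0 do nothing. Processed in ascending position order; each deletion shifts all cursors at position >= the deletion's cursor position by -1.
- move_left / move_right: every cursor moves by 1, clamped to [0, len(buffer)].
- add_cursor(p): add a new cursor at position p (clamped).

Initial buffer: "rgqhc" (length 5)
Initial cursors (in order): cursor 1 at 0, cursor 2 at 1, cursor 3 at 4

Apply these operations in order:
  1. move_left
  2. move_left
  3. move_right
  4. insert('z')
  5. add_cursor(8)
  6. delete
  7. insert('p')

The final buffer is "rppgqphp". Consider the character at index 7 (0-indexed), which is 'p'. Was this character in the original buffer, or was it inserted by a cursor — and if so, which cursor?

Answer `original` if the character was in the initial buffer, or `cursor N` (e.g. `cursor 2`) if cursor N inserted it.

After op 1 (move_left): buffer="rgqhc" (len 5), cursors c1@0 c2@0 c3@3, authorship .....
After op 2 (move_left): buffer="rgqhc" (len 5), cursors c1@0 c2@0 c3@2, authorship .....
After op 3 (move_right): buffer="rgqhc" (len 5), cursors c1@1 c2@1 c3@3, authorship .....
After op 4 (insert('z')): buffer="rzzgqzhc" (len 8), cursors c1@3 c2@3 c3@6, authorship .12..3..
After op 5 (add_cursor(8)): buffer="rzzgqzhc" (len 8), cursors c1@3 c2@3 c3@6 c4@8, authorship .12..3..
After op 6 (delete): buffer="rgqh" (len 4), cursors c1@1 c2@1 c3@3 c4@4, authorship ....
After op 7 (insert('p')): buffer="rppgqphp" (len 8), cursors c1@3 c2@3 c3@6 c4@8, authorship .12..3.4
Authorship (.=original, N=cursor N): . 1 2 . . 3 . 4
Index 7: author = 4

Answer: cursor 4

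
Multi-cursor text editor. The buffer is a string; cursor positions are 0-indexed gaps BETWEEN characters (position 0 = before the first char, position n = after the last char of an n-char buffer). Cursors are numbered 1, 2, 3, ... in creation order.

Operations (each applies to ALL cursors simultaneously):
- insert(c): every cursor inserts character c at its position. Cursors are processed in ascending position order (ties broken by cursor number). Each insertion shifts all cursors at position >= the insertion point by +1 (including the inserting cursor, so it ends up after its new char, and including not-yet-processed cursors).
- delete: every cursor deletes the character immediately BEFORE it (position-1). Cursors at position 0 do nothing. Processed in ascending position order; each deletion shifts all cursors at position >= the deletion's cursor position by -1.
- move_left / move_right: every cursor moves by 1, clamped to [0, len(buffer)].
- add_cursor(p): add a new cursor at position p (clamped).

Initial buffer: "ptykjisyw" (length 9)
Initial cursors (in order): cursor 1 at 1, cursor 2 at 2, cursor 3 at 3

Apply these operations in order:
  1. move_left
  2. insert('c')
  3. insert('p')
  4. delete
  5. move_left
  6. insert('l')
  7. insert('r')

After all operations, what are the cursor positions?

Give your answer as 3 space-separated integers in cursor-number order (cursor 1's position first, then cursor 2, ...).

Answer: 2 6 10

Derivation:
After op 1 (move_left): buffer="ptykjisyw" (len 9), cursors c1@0 c2@1 c3@2, authorship .........
After op 2 (insert('c')): buffer="cpctcykjisyw" (len 12), cursors c1@1 c2@3 c3@5, authorship 1.2.3.......
After op 3 (insert('p')): buffer="cppcptcpykjisyw" (len 15), cursors c1@2 c2@5 c3@8, authorship 11.22.33.......
After op 4 (delete): buffer="cpctcykjisyw" (len 12), cursors c1@1 c2@3 c3@5, authorship 1.2.3.......
After op 5 (move_left): buffer="cpctcykjisyw" (len 12), cursors c1@0 c2@2 c3@4, authorship 1.2.3.......
After op 6 (insert('l')): buffer="lcplctlcykjisyw" (len 15), cursors c1@1 c2@4 c3@7, authorship 11.22.33.......
After op 7 (insert('r')): buffer="lrcplrctlrcykjisyw" (len 18), cursors c1@2 c2@6 c3@10, authorship 111.222.333.......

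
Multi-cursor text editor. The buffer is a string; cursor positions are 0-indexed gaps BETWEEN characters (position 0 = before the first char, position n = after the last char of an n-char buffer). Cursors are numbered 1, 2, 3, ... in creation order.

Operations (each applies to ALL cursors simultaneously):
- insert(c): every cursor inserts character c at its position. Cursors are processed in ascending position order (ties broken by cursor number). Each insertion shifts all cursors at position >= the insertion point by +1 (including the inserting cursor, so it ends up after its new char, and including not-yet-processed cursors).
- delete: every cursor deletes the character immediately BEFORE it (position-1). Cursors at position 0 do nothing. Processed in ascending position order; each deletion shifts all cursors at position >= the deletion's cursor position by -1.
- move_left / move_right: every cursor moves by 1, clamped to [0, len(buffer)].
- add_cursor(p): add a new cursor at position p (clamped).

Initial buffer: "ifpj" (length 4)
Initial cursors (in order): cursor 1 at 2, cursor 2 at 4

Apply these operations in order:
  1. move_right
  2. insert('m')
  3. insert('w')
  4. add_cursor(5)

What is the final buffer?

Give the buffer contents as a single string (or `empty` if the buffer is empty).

Answer: ifpmwjmw

Derivation:
After op 1 (move_right): buffer="ifpj" (len 4), cursors c1@3 c2@4, authorship ....
After op 2 (insert('m')): buffer="ifpmjm" (len 6), cursors c1@4 c2@6, authorship ...1.2
After op 3 (insert('w')): buffer="ifpmwjmw" (len 8), cursors c1@5 c2@8, authorship ...11.22
After op 4 (add_cursor(5)): buffer="ifpmwjmw" (len 8), cursors c1@5 c3@5 c2@8, authorship ...11.22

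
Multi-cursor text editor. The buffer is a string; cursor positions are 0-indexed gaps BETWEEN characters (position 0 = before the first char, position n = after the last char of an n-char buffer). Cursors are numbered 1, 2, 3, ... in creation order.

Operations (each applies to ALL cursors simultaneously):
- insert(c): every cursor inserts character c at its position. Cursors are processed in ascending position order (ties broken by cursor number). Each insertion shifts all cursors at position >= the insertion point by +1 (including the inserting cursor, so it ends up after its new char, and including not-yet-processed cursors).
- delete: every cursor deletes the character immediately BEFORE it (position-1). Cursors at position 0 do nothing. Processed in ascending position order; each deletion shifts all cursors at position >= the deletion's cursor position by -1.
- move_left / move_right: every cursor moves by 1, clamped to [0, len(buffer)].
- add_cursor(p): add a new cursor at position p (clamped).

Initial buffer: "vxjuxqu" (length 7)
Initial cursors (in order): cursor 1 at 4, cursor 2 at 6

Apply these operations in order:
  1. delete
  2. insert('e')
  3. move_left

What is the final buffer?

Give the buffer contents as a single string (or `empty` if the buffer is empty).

Answer: vxjexeu

Derivation:
After op 1 (delete): buffer="vxjxu" (len 5), cursors c1@3 c2@4, authorship .....
After op 2 (insert('e')): buffer="vxjexeu" (len 7), cursors c1@4 c2@6, authorship ...1.2.
After op 3 (move_left): buffer="vxjexeu" (len 7), cursors c1@3 c2@5, authorship ...1.2.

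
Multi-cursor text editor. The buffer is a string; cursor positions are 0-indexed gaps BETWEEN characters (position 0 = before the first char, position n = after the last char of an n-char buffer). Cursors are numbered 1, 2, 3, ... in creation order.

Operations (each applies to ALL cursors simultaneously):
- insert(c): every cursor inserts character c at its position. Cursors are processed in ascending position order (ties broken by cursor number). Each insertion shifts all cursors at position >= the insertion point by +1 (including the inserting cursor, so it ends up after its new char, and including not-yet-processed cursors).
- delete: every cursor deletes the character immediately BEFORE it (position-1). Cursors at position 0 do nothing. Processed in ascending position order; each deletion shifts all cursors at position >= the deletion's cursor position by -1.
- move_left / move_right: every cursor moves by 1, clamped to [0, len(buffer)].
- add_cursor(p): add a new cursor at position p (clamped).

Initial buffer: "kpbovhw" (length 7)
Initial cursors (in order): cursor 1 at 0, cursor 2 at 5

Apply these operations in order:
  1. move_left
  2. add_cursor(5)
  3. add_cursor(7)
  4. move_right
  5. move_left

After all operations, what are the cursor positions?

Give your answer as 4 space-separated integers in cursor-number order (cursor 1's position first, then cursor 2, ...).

Answer: 0 4 5 6

Derivation:
After op 1 (move_left): buffer="kpbovhw" (len 7), cursors c1@0 c2@4, authorship .......
After op 2 (add_cursor(5)): buffer="kpbovhw" (len 7), cursors c1@0 c2@4 c3@5, authorship .......
After op 3 (add_cursor(7)): buffer="kpbovhw" (len 7), cursors c1@0 c2@4 c3@5 c4@7, authorship .......
After op 4 (move_right): buffer="kpbovhw" (len 7), cursors c1@1 c2@5 c3@6 c4@7, authorship .......
After op 5 (move_left): buffer="kpbovhw" (len 7), cursors c1@0 c2@4 c3@5 c4@6, authorship .......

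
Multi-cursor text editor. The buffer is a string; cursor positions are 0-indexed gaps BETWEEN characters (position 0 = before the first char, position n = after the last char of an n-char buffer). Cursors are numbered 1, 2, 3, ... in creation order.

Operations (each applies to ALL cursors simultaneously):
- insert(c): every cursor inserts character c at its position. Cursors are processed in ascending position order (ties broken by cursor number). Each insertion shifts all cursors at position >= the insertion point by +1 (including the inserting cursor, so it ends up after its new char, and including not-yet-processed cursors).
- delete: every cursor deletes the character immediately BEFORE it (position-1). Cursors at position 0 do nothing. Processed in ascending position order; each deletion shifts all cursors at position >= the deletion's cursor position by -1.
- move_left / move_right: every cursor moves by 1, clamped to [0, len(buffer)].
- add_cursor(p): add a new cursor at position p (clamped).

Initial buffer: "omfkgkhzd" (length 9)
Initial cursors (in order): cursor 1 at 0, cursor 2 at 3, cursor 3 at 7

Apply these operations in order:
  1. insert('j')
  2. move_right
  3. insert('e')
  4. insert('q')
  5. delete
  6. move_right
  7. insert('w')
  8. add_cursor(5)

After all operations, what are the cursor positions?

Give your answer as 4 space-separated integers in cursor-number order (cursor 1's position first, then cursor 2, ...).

Answer: 5 11 18 5

Derivation:
After op 1 (insert('j')): buffer="jomfjkgkhjzd" (len 12), cursors c1@1 c2@5 c3@10, authorship 1...2....3..
After op 2 (move_right): buffer="jomfjkgkhjzd" (len 12), cursors c1@2 c2@6 c3@11, authorship 1...2....3..
After op 3 (insert('e')): buffer="joemfjkegkhjzed" (len 15), cursors c1@3 c2@8 c3@14, authorship 1.1..2.2...3.3.
After op 4 (insert('q')): buffer="joeqmfjkeqgkhjzeqd" (len 18), cursors c1@4 c2@10 c3@17, authorship 1.11..2.22...3.33.
After op 5 (delete): buffer="joemfjkegkhjzed" (len 15), cursors c1@3 c2@8 c3@14, authorship 1.1..2.2...3.3.
After op 6 (move_right): buffer="joemfjkegkhjzed" (len 15), cursors c1@4 c2@9 c3@15, authorship 1.1..2.2...3.3.
After op 7 (insert('w')): buffer="joemwfjkegwkhjzedw" (len 18), cursors c1@5 c2@11 c3@18, authorship 1.1.1.2.2.2..3.3.3
After op 8 (add_cursor(5)): buffer="joemwfjkegwkhjzedw" (len 18), cursors c1@5 c4@5 c2@11 c3@18, authorship 1.1.1.2.2.2..3.3.3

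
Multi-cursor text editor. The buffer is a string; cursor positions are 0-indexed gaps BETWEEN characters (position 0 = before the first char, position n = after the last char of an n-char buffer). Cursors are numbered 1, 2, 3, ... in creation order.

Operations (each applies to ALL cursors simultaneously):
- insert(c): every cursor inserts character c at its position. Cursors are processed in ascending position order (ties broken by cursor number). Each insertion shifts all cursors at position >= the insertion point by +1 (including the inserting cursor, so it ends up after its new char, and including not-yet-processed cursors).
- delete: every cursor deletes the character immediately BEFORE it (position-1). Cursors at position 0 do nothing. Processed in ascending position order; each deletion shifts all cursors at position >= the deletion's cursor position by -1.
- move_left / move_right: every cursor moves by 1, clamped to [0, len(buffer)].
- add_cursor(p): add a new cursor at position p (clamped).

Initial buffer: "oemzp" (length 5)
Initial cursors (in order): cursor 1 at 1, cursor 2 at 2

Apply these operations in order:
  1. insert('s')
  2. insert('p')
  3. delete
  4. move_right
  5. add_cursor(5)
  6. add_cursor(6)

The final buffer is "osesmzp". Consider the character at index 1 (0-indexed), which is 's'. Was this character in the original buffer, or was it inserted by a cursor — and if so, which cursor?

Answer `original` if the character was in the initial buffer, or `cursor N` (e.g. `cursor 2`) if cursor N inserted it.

After op 1 (insert('s')): buffer="osesmzp" (len 7), cursors c1@2 c2@4, authorship .1.2...
After op 2 (insert('p')): buffer="ospespmzp" (len 9), cursors c1@3 c2@6, authorship .11.22...
After op 3 (delete): buffer="osesmzp" (len 7), cursors c1@2 c2@4, authorship .1.2...
After op 4 (move_right): buffer="osesmzp" (len 7), cursors c1@3 c2@5, authorship .1.2...
After op 5 (add_cursor(5)): buffer="osesmzp" (len 7), cursors c1@3 c2@5 c3@5, authorship .1.2...
After op 6 (add_cursor(6)): buffer="osesmzp" (len 7), cursors c1@3 c2@5 c3@5 c4@6, authorship .1.2...
Authorship (.=original, N=cursor N): . 1 . 2 . . .
Index 1: author = 1

Answer: cursor 1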